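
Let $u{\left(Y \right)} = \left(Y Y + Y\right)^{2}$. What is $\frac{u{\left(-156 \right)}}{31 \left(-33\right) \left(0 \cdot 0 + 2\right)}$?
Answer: $- \frac{3143400}{11} \approx -2.8576 \cdot 10^{5}$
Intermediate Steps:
$u{\left(Y \right)} = \left(Y + Y^{2}\right)^{2}$ ($u{\left(Y \right)} = \left(Y^{2} + Y\right)^{2} = \left(Y + Y^{2}\right)^{2}$)
$\frac{u{\left(-156 \right)}}{31 \left(-33\right) \left(0 \cdot 0 + 2\right)} = \frac{\left(-156\right)^{2} \left(1 - 156\right)^{2}}{31 \left(-33\right) \left(0 \cdot 0 + 2\right)} = \frac{24336 \left(-155\right)^{2}}{\left(-1023\right) \left(0 + 2\right)} = \frac{24336 \cdot 24025}{\left(-1023\right) 2} = \frac{584672400}{-2046} = 584672400 \left(- \frac{1}{2046}\right) = - \frac{3143400}{11}$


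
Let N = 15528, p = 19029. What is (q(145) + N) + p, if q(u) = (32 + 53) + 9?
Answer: 34651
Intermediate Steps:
q(u) = 94 (q(u) = 85 + 9 = 94)
(q(145) + N) + p = (94 + 15528) + 19029 = 15622 + 19029 = 34651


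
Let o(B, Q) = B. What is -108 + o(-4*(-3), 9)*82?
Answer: 876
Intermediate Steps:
-108 + o(-4*(-3), 9)*82 = -108 - 4*(-3)*82 = -108 + 12*82 = -108 + 984 = 876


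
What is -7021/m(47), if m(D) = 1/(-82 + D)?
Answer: 245735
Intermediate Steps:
-7021/m(47) = -7021/(1/(-82 + 47)) = -7021/(1/(-35)) = -7021/(-1/35) = -7021*(-35) = 245735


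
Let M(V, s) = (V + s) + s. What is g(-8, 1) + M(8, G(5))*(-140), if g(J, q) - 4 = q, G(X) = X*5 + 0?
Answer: -8115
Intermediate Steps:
G(X) = 5*X (G(X) = 5*X + 0 = 5*X)
M(V, s) = V + 2*s
g(J, q) = 4 + q
g(-8, 1) + M(8, G(5))*(-140) = (4 + 1) + (8 + 2*(5*5))*(-140) = 5 + (8 + 2*25)*(-140) = 5 + (8 + 50)*(-140) = 5 + 58*(-140) = 5 - 8120 = -8115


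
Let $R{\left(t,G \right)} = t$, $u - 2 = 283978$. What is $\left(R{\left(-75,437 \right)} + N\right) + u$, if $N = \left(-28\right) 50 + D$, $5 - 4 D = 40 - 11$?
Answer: $282499$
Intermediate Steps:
$u = 283980$ ($u = 2 + 283978 = 283980$)
$D = -6$ ($D = \frac{5}{4} - \frac{40 - 11}{4} = \frac{5}{4} - \frac{29}{4} = -6$)
$N = -1406$ ($N = \left(-28\right) 50 - 6 = -1400 - 6 = -1406$)
$\left(R{\left(-75,437 \right)} + N\right) + u = \left(-75 - 1406\right) + 283980 = -1481 + 283980 = 282499$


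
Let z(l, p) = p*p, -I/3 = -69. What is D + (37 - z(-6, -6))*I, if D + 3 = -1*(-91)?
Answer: 295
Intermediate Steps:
D = 88 (D = -3 - 1*(-91) = -3 + 91 = 88)
I = 207 (I = -3*(-69) = 207)
z(l, p) = p**2
D + (37 - z(-6, -6))*I = 88 + (37 - 1*(-6)**2)*207 = 88 + (37 - 1*36)*207 = 88 + (37 - 36)*207 = 88 + 1*207 = 88 + 207 = 295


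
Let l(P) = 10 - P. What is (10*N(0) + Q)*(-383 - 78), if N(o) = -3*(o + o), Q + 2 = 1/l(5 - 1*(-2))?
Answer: 2305/3 ≈ 768.33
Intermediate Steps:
Q = -5/3 (Q = -2 + 1/(10 - (5 - 1*(-2))) = -2 + 1/(10 - (5 + 2)) = -2 + 1/(10 - 1*7) = -2 + 1/(10 - 7) = -2 + 1/3 = -2 + ⅓ = -5/3 ≈ -1.6667)
N(o) = -6*o
(10*N(0) + Q)*(-383 - 78) = (10*(-6*0) - 5/3)*(-383 - 78) = (10*0 - 5/3)*(-461) = (0 - 5/3)*(-461) = -5/3*(-461) = 2305/3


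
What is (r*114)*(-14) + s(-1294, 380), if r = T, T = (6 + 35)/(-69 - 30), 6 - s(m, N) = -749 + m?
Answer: 89429/33 ≈ 2710.0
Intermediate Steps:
s(m, N) = 755 - m (s(m, N) = 6 - (-749 + m) = 6 + (749 - m) = 755 - m)
T = -41/99 (T = 41/(-99) = 41*(-1/99) = -41/99 ≈ -0.41414)
r = -41/99 ≈ -0.41414
(r*114)*(-14) + s(-1294, 380) = -41/99*114*(-14) + (755 - 1*(-1294)) = -1558/33*(-14) + (755 + 1294) = 21812/33 + 2049 = 89429/33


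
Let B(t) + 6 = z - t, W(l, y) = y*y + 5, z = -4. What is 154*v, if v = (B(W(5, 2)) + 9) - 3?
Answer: -2002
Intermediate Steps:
W(l, y) = 5 + y² (W(l, y) = y² + 5 = 5 + y²)
B(t) = -10 - t (B(t) = -6 + (-4 - t) = -10 - t)
v = -13 (v = ((-10 - (5 + 2²)) + 9) - 3 = ((-10 - (5 + 4)) + 9) - 3 = ((-10 - 1*9) + 9) - 3 = ((-10 - 9) + 9) - 3 = (-19 + 9) - 3 = -10 - 3 = -13)
154*v = 154*(-13) = -2002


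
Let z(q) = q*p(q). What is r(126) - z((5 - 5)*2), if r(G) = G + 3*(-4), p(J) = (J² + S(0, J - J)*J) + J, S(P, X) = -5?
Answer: 114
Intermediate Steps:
p(J) = J² - 4*J (p(J) = (J² - 5*J) + J = J² - 4*J)
r(G) = -12 + G (r(G) = G - 12 = -12 + G)
z(q) = q²*(-4 + q) (z(q) = q*(q*(-4 + q)) = q²*(-4 + q))
r(126) - z((5 - 5)*2) = (-12 + 126) - ((5 - 5)*2)²*(-4 + (5 - 5)*2) = 114 - (0*2)²*(-4 + 0*2) = 114 - 0²*(-4 + 0) = 114 - 0*(-4) = 114 - 1*0 = 114 + 0 = 114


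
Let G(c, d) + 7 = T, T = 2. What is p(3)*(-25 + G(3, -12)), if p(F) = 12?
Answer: -360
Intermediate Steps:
G(c, d) = -5 (G(c, d) = -7 + 2 = -5)
p(3)*(-25 + G(3, -12)) = 12*(-25 - 5) = 12*(-30) = -360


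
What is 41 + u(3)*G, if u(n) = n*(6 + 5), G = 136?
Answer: 4529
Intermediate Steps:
u(n) = 11*n (u(n) = n*11 = 11*n)
41 + u(3)*G = 41 + (11*3)*136 = 41 + 33*136 = 41 + 4488 = 4529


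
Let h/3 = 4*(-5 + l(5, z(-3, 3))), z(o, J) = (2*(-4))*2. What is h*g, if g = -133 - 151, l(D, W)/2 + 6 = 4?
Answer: 30672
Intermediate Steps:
z(o, J) = -16 (z(o, J) = -8*2 = -16)
l(D, W) = -4 (l(D, W) = -12 + 2*4 = -12 + 8 = -4)
h = -108 (h = 3*(4*(-5 - 4)) = 3*(4*(-9)) = 3*(-36) = -108)
g = -284
h*g = -108*(-284) = 30672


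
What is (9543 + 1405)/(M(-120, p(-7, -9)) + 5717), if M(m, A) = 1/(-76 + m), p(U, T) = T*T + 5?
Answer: 2145808/1120531 ≈ 1.9150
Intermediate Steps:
p(U, T) = 5 + T**2 (p(U, T) = T**2 + 5 = 5 + T**2)
(9543 + 1405)/(M(-120, p(-7, -9)) + 5717) = (9543 + 1405)/(1/(-76 - 120) + 5717) = 10948/(1/(-196) + 5717) = 10948/(-1/196 + 5717) = 10948/(1120531/196) = 10948*(196/1120531) = 2145808/1120531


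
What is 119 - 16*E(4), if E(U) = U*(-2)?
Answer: 247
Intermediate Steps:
E(U) = -2*U
119 - 16*E(4) = 119 - (-32)*4 = 119 - 16*(-8) = 119 + 128 = 247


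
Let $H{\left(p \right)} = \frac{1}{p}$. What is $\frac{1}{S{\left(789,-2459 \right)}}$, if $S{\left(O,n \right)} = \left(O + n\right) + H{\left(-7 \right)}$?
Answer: $- \frac{7}{11691} \approx -0.00059875$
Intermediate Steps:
$S{\left(O,n \right)} = - \frac{1}{7} + O + n$ ($S{\left(O,n \right)} = \left(O + n\right) + \frac{1}{-7} = \left(O + n\right) - \frac{1}{7} = - \frac{1}{7} + O + n$)
$\frac{1}{S{\left(789,-2459 \right)}} = \frac{1}{- \frac{1}{7} + 789 - 2459} = \frac{1}{- \frac{11691}{7}} = - \frac{7}{11691}$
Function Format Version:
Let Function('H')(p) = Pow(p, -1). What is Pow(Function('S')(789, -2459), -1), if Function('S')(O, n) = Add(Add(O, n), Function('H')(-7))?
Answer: Rational(-7, 11691) ≈ -0.00059875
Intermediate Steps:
Function('S')(O, n) = Add(Rational(-1, 7), O, n) (Function('S')(O, n) = Add(Add(O, n), Pow(-7, -1)) = Add(Add(O, n), Rational(-1, 7)) = Add(Rational(-1, 7), O, n))
Pow(Function('S')(789, -2459), -1) = Pow(Add(Rational(-1, 7), 789, -2459), -1) = Pow(Rational(-11691, 7), -1) = Rational(-7, 11691)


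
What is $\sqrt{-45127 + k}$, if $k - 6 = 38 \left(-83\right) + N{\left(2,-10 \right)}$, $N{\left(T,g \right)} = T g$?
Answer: $i \sqrt{48295} \approx 219.76 i$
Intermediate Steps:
$k = -3168$ ($k = 6 + \left(38 \left(-83\right) + 2 \left(-10\right)\right) = 6 - 3174 = -3168$)
$\sqrt{-45127 + k} = \sqrt{-45127 - 3168} = \sqrt{-48295} = i \sqrt{48295}$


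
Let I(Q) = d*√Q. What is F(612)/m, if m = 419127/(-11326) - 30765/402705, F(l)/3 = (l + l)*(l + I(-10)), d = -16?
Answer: -683323591382208/11275532195 + 17864669055744*I*√10/11275532195 ≈ -60602.0 + 5010.2*I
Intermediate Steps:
I(Q) = -16*√Q
F(l) = 6*l*(l - 16*I*√10) (F(l) = 3*((l + l)*(l - 16*I*√10)) = 3*((2*l)*(l - 16*I*√10)) = 3*(2*l*(l - 16*I*√10)) = 6*l*(l - 16*I*√10))
m = -11275532195/304069122 (m = 419127*(-1/11326) - 30765*1/402705 = -419127/11326 - 2051/26847 = -11275532195/304069122 ≈ -37.082)
F(612)/m = (6*612*(612 - 16*I*√10))/(-11275532195/304069122) = (2247264 - 58752*I*√10)*(-304069122/11275532195) = -683323591382208/11275532195 + 17864669055744*I*√10/11275532195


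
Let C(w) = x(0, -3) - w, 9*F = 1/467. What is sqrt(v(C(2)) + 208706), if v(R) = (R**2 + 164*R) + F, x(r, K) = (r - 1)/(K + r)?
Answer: sqrt(409117299258)/1401 ≈ 456.55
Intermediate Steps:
F = 1/4203 (F = (1/9)/467 = (1/9)*(1/467) = 1/4203 ≈ 0.00023793)
x(r, K) = (-1 + r)/(K + r)
C(w) = 1/3 - w (C(w) = (-1 + 0)/(-3 + 0) - w = -1/(-3) - w = -1/3*(-1) - w = 1/3 - w)
v(R) = 1/4203 + R**2 + 164*R (v(R) = (R**2 + 164*R) + 1/4203 = 1/4203 + R**2 + 164*R)
sqrt(v(C(2)) + 208706) = sqrt((1/4203 + (1/3 - 1*2)**2 + 164*(1/3 - 1*2)) + 208706) = sqrt((1/4203 + (1/3 - 2)**2 + 164*(1/3 - 2)) + 208706) = sqrt((1/4203 + (-5/3)**2 + 164*(-5/3)) + 208706) = sqrt((1/4203 + 25/9 - 820/3) + 208706) = sqrt(-379048/1401 + 208706) = sqrt(292018058/1401) = sqrt(409117299258)/1401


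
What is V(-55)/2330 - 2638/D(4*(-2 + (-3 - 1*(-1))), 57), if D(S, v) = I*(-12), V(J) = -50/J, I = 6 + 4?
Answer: 3380657/153780 ≈ 21.984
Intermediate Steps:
I = 10
D(S, v) = -120 (D(S, v) = 10*(-12) = -120)
V(-55)/2330 - 2638/D(4*(-2 + (-3 - 1*(-1))), 57) = -50/(-55)/2330 - 2638/(-120) = -50*(-1/55)*(1/2330) - 2638*(-1/120) = (10/11)*(1/2330) + 1319/60 = 1/2563 + 1319/60 = 3380657/153780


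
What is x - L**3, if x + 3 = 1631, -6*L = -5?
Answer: 351523/216 ≈ 1627.4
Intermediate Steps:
L = 5/6 (L = -1/6*(-5) = 5/6 ≈ 0.83333)
x = 1628 (x = -3 + 1631 = 1628)
x - L**3 = 1628 - (5/6)**3 = 1628 - 1*125/216 = 1628 - 125/216 = 351523/216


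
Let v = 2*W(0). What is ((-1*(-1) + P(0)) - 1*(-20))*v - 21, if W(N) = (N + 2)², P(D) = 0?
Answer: 147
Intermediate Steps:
W(N) = (2 + N)²
v = 8 (v = 2*(2 + 0)² = 2*2² = 2*4 = 8)
((-1*(-1) + P(0)) - 1*(-20))*v - 21 = ((-1*(-1) + 0) - 1*(-20))*8 - 21 = ((1 + 0) + 20)*8 - 21 = (1 + 20)*8 - 21 = 21*8 - 21 = 168 - 21 = 147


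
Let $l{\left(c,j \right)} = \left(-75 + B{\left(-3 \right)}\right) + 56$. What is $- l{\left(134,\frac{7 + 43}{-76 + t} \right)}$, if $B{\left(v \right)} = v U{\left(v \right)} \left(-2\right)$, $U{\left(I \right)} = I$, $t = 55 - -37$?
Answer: $37$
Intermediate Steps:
$t = 92$ ($t = 55 + 37 = 92$)
$B{\left(v \right)} = - 2 v^{2}$ ($B{\left(v \right)} = v v \left(-2\right) = v^{2} \left(-2\right) = - 2 v^{2}$)
$l{\left(c,j \right)} = -37$ ($l{\left(c,j \right)} = \left(-75 - 2 \left(-3\right)^{2}\right) + 56 = \left(-75 - 18\right) + 56 = -93 + 56 = -37$)
$- l{\left(134,\frac{7 + 43}{-76 + t} \right)} = \left(-1\right) \left(-37\right) = 37$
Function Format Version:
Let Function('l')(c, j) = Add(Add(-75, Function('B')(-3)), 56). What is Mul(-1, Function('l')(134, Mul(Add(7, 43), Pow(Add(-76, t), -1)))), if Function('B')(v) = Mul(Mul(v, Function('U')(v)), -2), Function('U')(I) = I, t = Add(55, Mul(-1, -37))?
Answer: 37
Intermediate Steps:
t = 92 (t = Add(55, 37) = 92)
Function('B')(v) = Mul(-2, Pow(v, 2)) (Function('B')(v) = Mul(Mul(v, v), -2) = Mul(Pow(v, 2), -2) = Mul(-2, Pow(v, 2)))
Function('l')(c, j) = -37 (Function('l')(c, j) = Add(Add(-75, Mul(-2, Pow(-3, 2))), 56) = Add(Add(-75, Mul(-2, 9)), 56) = Add(Add(-75, -18), 56) = Add(-93, 56) = -37)
Mul(-1, Function('l')(134, Mul(Add(7, 43), Pow(Add(-76, t), -1)))) = Mul(-1, -37) = 37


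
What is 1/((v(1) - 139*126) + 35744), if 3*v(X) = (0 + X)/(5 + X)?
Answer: 18/328141 ≈ 5.4854e-5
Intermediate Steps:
v(X) = X/(3*(5 + X)) (v(X) = ((0 + X)/(5 + X))/3 = (X/(5 + X))/3 = X/(3*(5 + X)))
1/((v(1) - 139*126) + 35744) = 1/(((1/3)*1/(5 + 1) - 139*126) + 35744) = 1/(((1/3)*1/6 - 17514) + 35744) = 1/(((1/3)*1*(1/6) - 17514) + 35744) = 1/((1/18 - 17514) + 35744) = 1/(-315251/18 + 35744) = 1/(328141/18) = 18/328141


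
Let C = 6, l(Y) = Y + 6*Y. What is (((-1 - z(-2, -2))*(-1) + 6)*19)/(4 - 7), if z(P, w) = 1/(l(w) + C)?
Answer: -1045/24 ≈ -43.542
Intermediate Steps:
l(Y) = 7*Y
z(P, w) = 1/(6 + 7*w) (z(P, w) = 1/(7*w + 6) = 1/(6 + 7*w))
(((-1 - z(-2, -2))*(-1) + 6)*19)/(4 - 7) = (((-1 - 1/(6 + 7*(-2)))*(-1) + 6)*19)/(4 - 7) = (((-1 - 1/(6 - 14))*(-1) + 6)*19)/(-3) = (((-1 - 1/(-8))*(-1) + 6)*19)*(-⅓) = (((-1 - 1*(-⅛))*(-1) + 6)*19)*(-⅓) = (((-1 + ⅛)*(-1) + 6)*19)*(-⅓) = ((-7/8*(-1) + 6)*19)*(-⅓) = ((7/8 + 6)*19)*(-⅓) = ((55/8)*19)*(-⅓) = (1045/8)*(-⅓) = -1045/24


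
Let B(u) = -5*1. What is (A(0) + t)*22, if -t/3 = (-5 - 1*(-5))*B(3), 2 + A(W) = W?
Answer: -44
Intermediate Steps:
A(W) = -2 + W
B(u) = -5
t = 0 (t = -3*(-5 - 1*(-5))*(-5) = -3*(-5 + 5)*(-5) = -0*(-5) = -3*0 = 0)
(A(0) + t)*22 = ((-2 + 0) + 0)*22 = (-2 + 0)*22 = -2*22 = -44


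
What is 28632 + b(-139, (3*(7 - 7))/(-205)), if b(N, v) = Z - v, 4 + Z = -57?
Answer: 28571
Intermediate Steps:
Z = -61 (Z = -4 - 57 = -61)
b(N, v) = -61 - v
28632 + b(-139, (3*(7 - 7))/(-205)) = 28632 + (-61 - 3*(7 - 7)/(-205)) = 28632 + (-61 - 3*0*(-1)/205) = 28632 + (-61 - 0*(-1)/205) = 28632 + (-61 - 1*0) = 28632 + (-61 + 0) = 28632 - 61 = 28571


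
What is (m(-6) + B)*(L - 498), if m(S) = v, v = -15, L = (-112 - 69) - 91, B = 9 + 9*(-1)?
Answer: 11550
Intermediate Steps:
B = 0 (B = 9 - 9 = 0)
L = -272 (L = -181 - 91 = -272)
m(S) = -15
(m(-6) + B)*(L - 498) = (-15 + 0)*(-272 - 498) = -15*(-770) = 11550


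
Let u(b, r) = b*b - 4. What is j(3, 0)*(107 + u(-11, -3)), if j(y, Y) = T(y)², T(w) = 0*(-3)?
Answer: 0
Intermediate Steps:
u(b, r) = -4 + b² (u(b, r) = b² - 4 = -4 + b²)
T(w) = 0
j(y, Y) = 0 (j(y, Y) = 0² = 0)
j(3, 0)*(107 + u(-11, -3)) = 0*(107 + (-4 + (-11)²)) = 0*(107 + (-4 + 121)) = 0*(107 + 117) = 0*224 = 0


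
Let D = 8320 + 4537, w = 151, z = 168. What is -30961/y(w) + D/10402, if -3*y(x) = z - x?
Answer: 966387535/176834 ≈ 5464.9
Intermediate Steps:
y(x) = -56 + x/3 (y(x) = -(168 - x)/3 = -56 + x/3)
D = 12857
-30961/y(w) + D/10402 = -30961/(-56 + (1/3)*151) + 12857/10402 = -30961/(-56 + 151/3) + 12857*(1/10402) = -30961/(-17/3) + 12857/10402 = -30961*(-3/17) + 12857/10402 = 92883/17 + 12857/10402 = 966387535/176834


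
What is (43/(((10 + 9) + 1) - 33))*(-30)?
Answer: 1290/13 ≈ 99.231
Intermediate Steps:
(43/(((10 + 9) + 1) - 33))*(-30) = (43/((19 + 1) - 33))*(-30) = (43/(20 - 33))*(-30) = (43/(-13))*(-30) = (43*(-1/13))*(-30) = -43/13*(-30) = 1290/13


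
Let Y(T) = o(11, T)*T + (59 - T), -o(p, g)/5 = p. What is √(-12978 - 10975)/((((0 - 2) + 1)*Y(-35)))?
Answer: -I*√23953/2019 ≈ -0.076656*I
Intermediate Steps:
o(p, g) = -5*p
Y(T) = 59 - 56*T (Y(T) = (-5*11)*T + (59 - T) = -55*T + (59 - T) = 59 - 56*T)
√(-12978 - 10975)/((((0 - 2) + 1)*Y(-35))) = √(-12978 - 10975)/((((0 - 2) + 1)*(59 - 56*(-35)))) = √(-23953)/(((-2 + 1)*(59 + 1960))) = (I*√23953)/((-1*2019)) = (I*√23953)/(-2019) = (I*√23953)*(-1/2019) = -I*√23953/2019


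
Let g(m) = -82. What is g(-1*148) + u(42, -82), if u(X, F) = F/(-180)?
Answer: -7339/90 ≈ -81.544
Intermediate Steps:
u(X, F) = -F/180 (u(X, F) = F*(-1/180) = -F/180)
g(-1*148) + u(42, -82) = -82 - 1/180*(-82) = -82 + 41/90 = -7339/90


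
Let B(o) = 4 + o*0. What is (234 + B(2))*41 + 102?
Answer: 9860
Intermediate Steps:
B(o) = 4 (B(o) = 4 + 0 = 4)
(234 + B(2))*41 + 102 = (234 + 4)*41 + 102 = 238*41 + 102 = 9758 + 102 = 9860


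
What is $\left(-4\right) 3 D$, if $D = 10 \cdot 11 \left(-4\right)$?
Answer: $5280$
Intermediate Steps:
$D = -440$ ($D = 110 \left(-4\right) = -440$)
$\left(-4\right) 3 D = \left(-4\right) 3 \left(-440\right) = \left(-12\right) \left(-440\right) = 5280$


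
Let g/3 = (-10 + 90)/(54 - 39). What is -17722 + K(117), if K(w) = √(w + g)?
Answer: -17722 + √133 ≈ -17710.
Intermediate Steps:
g = 16 (g = 3*((-10 + 90)/(54 - 39)) = 3*(80/15) = 3*(80*(1/15)) = 3*(16/3) = 16)
K(w) = √(16 + w) (K(w) = √(w + 16) = √(16 + w))
-17722 + K(117) = -17722 + √(16 + 117) = -17722 + √133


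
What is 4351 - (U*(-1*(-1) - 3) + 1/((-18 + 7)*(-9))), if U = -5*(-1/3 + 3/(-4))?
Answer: 863641/198 ≈ 4361.8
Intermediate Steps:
U = 65/12 (U = -5*(-1*⅓ + 3*(-¼)) = -5*(-⅓ - ¾) = -5*(-13/12) = 65/12 ≈ 5.4167)
4351 - (U*(-1*(-1) - 3) + 1/((-18 + 7)*(-9))) = 4351 - (65*(-1*(-1) - 3)/12 + 1/((-18 + 7)*(-9))) = 4351 - (65*(1 - 3)/12 - ⅑/(-11)) = 4351 - ((65/12)*(-2) - 1/11*(-⅑)) = 4351 - (-65/6 + 1/99) = 4351 - 1*(-2143/198) = 4351 + 2143/198 = 863641/198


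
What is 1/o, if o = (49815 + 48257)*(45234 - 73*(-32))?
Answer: 1/4665285040 ≈ 2.1435e-10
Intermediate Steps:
o = 4665285040 (o = 98072*(45234 + 2336) = 98072*47570 = 4665285040)
1/o = 1/4665285040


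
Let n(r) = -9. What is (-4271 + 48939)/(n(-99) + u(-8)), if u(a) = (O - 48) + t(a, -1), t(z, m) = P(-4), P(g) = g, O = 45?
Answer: -11167/4 ≈ -2791.8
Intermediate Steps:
t(z, m) = -4
u(a) = -7 (u(a) = (45 - 48) - 4 = -3 - 4 = -7)
(-4271 + 48939)/(n(-99) + u(-8)) = (-4271 + 48939)/(-9 - 7) = 44668/(-16) = 44668*(-1/16) = -11167/4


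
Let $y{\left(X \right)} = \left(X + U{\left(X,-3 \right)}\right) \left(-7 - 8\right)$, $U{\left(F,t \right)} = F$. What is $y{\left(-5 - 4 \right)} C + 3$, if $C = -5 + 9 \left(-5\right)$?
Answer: $-13497$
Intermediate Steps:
$C = -50$ ($C = -5 - 45 = -50$)
$y{\left(X \right)} = - 30 X$ ($y{\left(X \right)} = \left(X + X\right) \left(-7 - 8\right) = 2 X \left(-15\right) = - 30 X$)
$y{\left(-5 - 4 \right)} C + 3 = - 30 \left(-5 - 4\right) \left(-50\right) + 3 = \left(-30\right) \left(-9\right) \left(-50\right) + 3 = 270 \left(-50\right) + 3 = -13500 + 3 = -13497$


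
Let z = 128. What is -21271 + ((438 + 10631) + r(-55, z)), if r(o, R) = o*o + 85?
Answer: -7092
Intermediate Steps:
r(o, R) = 85 + o**2 (r(o, R) = o**2 + 85 = 85 + o**2)
-21271 + ((438 + 10631) + r(-55, z)) = -21271 + ((438 + 10631) + (85 + (-55)**2)) = -21271 + (11069 + (85 + 3025)) = -21271 + (11069 + 3110) = -21271 + 14179 = -7092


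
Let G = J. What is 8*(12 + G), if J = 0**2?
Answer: 96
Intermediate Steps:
J = 0
G = 0
8*(12 + G) = 8*(12 + 0) = 8*12 = 96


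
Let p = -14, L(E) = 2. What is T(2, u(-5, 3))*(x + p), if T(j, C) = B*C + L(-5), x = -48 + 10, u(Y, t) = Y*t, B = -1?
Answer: -884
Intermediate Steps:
x = -38
T(j, C) = 2 - C (T(j, C) = -C + 2 = 2 - C)
T(2, u(-5, 3))*(x + p) = (2 - (-5)*3)*(-38 - 14) = (2 - 1*(-15))*(-52) = (2 + 15)*(-52) = 17*(-52) = -884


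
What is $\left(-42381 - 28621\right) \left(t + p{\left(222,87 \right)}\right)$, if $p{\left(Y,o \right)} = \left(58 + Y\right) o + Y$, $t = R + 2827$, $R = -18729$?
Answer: $-616297360$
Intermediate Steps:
$t = -15902$ ($t = -18729 + 2827 = -15902$)
$p{\left(Y,o \right)} = Y + o \left(58 + Y\right)$ ($p{\left(Y,o \right)} = o \left(58 + Y\right) + Y = Y + o \left(58 + Y\right)$)
$\left(-42381 - 28621\right) \left(t + p{\left(222,87 \right)}\right) = \left(-42381 - 28621\right) \left(-15902 + \left(222 + 58 \cdot 87 + 222 \cdot 87\right)\right) = - 71002 \left(-15902 + \left(222 + 5046 + 19314\right)\right) = - 71002 \left(-15902 + 24582\right) = \left(-71002\right) 8680 = -616297360$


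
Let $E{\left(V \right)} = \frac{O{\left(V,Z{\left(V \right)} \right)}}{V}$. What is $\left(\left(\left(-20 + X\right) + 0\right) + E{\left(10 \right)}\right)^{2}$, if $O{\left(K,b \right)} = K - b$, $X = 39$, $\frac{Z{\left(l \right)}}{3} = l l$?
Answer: $100$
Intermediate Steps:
$Z{\left(l \right)} = 3 l^{2}$ ($Z{\left(l \right)} = 3 l l = 3 l^{2}$)
$E{\left(V \right)} = \frac{V - 3 V^{2}}{V}$
$\left(\left(\left(-20 + X\right) + 0\right) + E{\left(10 \right)}\right)^{2} = \left(\left(\left(-20 + 39\right) + 0\right) + \left(1 - 30\right)\right)^{2} = \left(\left(19 + 0\right) + \left(1 - 30\right)\right)^{2} = \left(19 - 29\right)^{2} = \left(-10\right)^{2} = 100$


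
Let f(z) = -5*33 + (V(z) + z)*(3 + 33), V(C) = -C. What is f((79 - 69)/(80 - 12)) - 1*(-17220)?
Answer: 17055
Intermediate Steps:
f(z) = -165 (f(z) = -5*33 + (-z + z)*(3 + 33) = -165 + 0*36 = -165 + 0 = -165)
f((79 - 69)/(80 - 12)) - 1*(-17220) = -165 - 1*(-17220) = -165 + 17220 = 17055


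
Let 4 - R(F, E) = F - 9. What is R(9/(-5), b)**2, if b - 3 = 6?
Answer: 5476/25 ≈ 219.04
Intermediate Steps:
b = 9 (b = 3 + 6 = 9)
R(F, E) = 13 - F (R(F, E) = 4 - (F - 9) = 4 - (-9 + F) = 4 + (9 - F) = 13 - F)
R(9/(-5), b)**2 = (13 - 9/(-5))**2 = (13 - 9*(-1)/5)**2 = (13 - 1*(-9/5))**2 = (13 + 9/5)**2 = (74/5)**2 = 5476/25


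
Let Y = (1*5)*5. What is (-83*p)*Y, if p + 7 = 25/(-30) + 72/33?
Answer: 773975/66 ≈ 11727.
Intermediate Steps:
Y = 25 (Y = 5*5 = 25)
p = -373/66 (p = -7 + (25/(-30) + 72/33) = -7 + (25*(-1/30) + 72*(1/33)) = -7 + (-⅚ + 24/11) = -7 + 89/66 = -373/66 ≈ -5.6515)
(-83*p)*Y = -83*(-373/66)*25 = (30959/66)*25 = 773975/66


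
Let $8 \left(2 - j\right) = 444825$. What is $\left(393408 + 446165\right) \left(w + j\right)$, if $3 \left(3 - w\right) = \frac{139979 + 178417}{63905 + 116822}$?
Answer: $- \frac{67489501899030323}{1445816} \approx -4.6679 \cdot 10^{10}$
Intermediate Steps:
$j = - \frac{444809}{8}$ ($j = 2 - \frac{444825}{8} = - \frac{444809}{8} \approx -55601.0$)
$w = \frac{436049}{180727}$ ($w = 3 - \frac{\left(139979 + 178417\right) \frac{1}{63905 + 116822}}{3} = 3 - \frac{318396 \cdot \frac{1}{180727}}{3} = 3 - \frac{106132}{180727} = \frac{436049}{180727} \approx 2.4128$)
$\left(393408 + 446165\right) \left(w + j\right) = \left(393408 + 446165\right) \left(\frac{436049}{180727} - \frac{444809}{8}\right) = 839573 \left(- \frac{80385507751}{1445816}\right) = - \frac{67489501899030323}{1445816}$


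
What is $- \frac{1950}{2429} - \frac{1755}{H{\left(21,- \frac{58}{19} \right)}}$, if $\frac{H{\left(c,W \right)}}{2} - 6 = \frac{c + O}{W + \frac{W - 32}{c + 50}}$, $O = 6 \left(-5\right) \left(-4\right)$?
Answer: $\frac{219598002}{8717681} \approx 25.19$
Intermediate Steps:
$O = 120$ ($O = \left(-30\right) \left(-4\right) = 120$)
$H{\left(c,W \right)} = 12 + \frac{2 \left(120 + c\right)}{W + \frac{-32 + W}{50 + c}}$ ($H{\left(c,W \right)} = 12 + 2 \frac{c + 120}{W + \frac{W - 32}{c + 50}} = 12 + 2 \frac{120 + c}{W + \frac{-32 + W}{50 + c}} = 12 + \frac{2 \left(120 + c\right)}{W + \frac{-32 + W}{50 + c}}$)
$- \frac{1950}{2429} - \frac{1755}{H{\left(21,- \frac{58}{19} \right)}} = - \frac{1950}{2429} - \frac{1755}{2 \frac{1}{-32 + 51 \left(- \frac{58}{19}\right) + - \frac{58}{19} \cdot 21} \left(5808 + 21^{2} + 170 \cdot 21 + 306 \left(- \frac{58}{19}\right) + 6 \left(- \frac{58}{19}\right) 21\right)} = \left(-1950\right) \frac{1}{2429} - \frac{1755}{2 \frac{1}{-32 + 51 \left(\left(-58\right) \frac{1}{19}\right) + \left(-58\right) \frac{1}{19} \cdot 21} \left(5808 + 441 + 3570 + 306 \left(\left(-58\right) \frac{1}{19}\right) + 6 \left(\left(-58\right) \frac{1}{19}\right) 21\right)} = - \frac{1950}{2429} - \frac{1755}{2 \frac{1}{-32 + 51 \left(- \frac{58}{19}\right) - \frac{1218}{19}} \left(5808 + 441 + 3570 + 306 \left(- \frac{58}{19}\right) + 6 \left(- \frac{58}{19}\right) 21\right)} = - \frac{1950}{2429} - \frac{1755}{2 \frac{1}{-32 - \frac{2958}{19} - \frac{1218}{19}} \left(5808 + 441 + 3570 - \frac{17748}{19} - \frac{7308}{19}\right)} = - \frac{1950}{2429} - \frac{1755}{2 \frac{1}{- \frac{4784}{19}} \cdot \frac{161505}{19}} = - \frac{1950}{2429} - \frac{1755}{2 \left(- \frac{19}{4784}\right) \frac{161505}{19}} = - \frac{1950}{2429} - \frac{1755}{- \frac{161505}{2392}} = - \frac{1950}{2429} - - \frac{93288}{3589} = - \frac{1950}{2429} + \frac{93288}{3589} = \frac{219598002}{8717681}$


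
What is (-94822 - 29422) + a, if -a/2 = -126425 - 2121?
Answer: 132848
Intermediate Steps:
a = 257092 (a = -2*(-126425 - 2121) = -2*(-128546) = 257092)
(-94822 - 29422) + a = (-94822 - 29422) + 257092 = -124244 + 257092 = 132848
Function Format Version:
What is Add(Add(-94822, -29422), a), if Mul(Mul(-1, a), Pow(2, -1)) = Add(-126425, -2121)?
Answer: 132848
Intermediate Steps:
a = 257092 (a = Mul(-2, Add(-126425, -2121)) = Mul(-2, -128546) = 257092)
Add(Add(-94822, -29422), a) = Add(Add(-94822, -29422), 257092) = Add(-124244, 257092) = 132848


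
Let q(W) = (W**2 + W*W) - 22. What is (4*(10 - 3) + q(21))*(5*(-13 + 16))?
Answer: 13320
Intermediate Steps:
q(W) = -22 + 2*W**2 (q(W) = (W**2 + W**2) - 22 = 2*W**2 - 22 = -22 + 2*W**2)
(4*(10 - 3) + q(21))*(5*(-13 + 16)) = (4*(10 - 3) + (-22 + 2*21**2))*(5*(-13 + 16)) = (4*7 + (-22 + 2*441))*(5*3) = (28 + (-22 + 882))*15 = (28 + 860)*15 = 888*15 = 13320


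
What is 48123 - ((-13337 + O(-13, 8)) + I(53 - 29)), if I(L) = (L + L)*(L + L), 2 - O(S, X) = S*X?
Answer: 59050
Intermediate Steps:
O(S, X) = 2 - S*X
I(L) = 4*L² (I(L) = (2*L)*(2*L) = 4*L²)
48123 - ((-13337 + O(-13, 8)) + I(53 - 29)) = 48123 - ((-13337 + (2 - 1*(-13)*8)) + 4*(53 - 29)²) = 48123 - ((-13337 + (2 + 104)) + 4*24²) = 48123 - ((-13337 + 106) + 4*576) = 48123 - (-13231 + 2304) = 48123 - 1*(-10927) = 48123 + 10927 = 59050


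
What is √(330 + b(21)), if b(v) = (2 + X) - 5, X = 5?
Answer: 2*√83 ≈ 18.221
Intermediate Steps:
b(v) = 2 (b(v) = (2 + 5) - 5 = 7 - 5 = 2)
√(330 + b(21)) = √(330 + 2) = √332 = 2*√83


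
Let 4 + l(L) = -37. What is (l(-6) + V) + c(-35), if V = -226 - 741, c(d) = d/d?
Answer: -1007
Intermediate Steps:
l(L) = -41 (l(L) = -4 - 37 = -41)
c(d) = 1
V = -967
(l(-6) + V) + c(-35) = (-41 - 967) + 1 = -1008 + 1 = -1007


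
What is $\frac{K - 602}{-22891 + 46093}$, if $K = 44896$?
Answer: $\frac{22147}{11601} \approx 1.9091$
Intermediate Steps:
$\frac{K - 602}{-22891 + 46093} = \frac{44896 - 602}{-22891 + 46093} = \frac{44294}{23202} = 44294 \cdot \frac{1}{23202} = \frac{22147}{11601}$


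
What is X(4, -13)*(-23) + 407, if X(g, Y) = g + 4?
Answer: 223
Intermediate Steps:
X(g, Y) = 4 + g
X(4, -13)*(-23) + 407 = (4 + 4)*(-23) + 407 = 8*(-23) + 407 = -184 + 407 = 223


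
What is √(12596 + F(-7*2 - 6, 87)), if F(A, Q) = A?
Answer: 4*√786 ≈ 112.14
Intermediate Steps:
√(12596 + F(-7*2 - 6, 87)) = √(12596 + (-7*2 - 6)) = √(12596 + (-14 - 6)) = √(12596 - 20) = √12576 = 4*√786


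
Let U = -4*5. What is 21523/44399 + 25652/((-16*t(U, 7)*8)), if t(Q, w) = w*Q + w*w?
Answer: 347405763/129289888 ≈ 2.6870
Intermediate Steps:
U = -20
t(Q, w) = w² + Q*w (t(Q, w) = Q*w + w² = w² + Q*w)
21523/44399 + 25652/((-16*t(U, 7)*8)) = 21523/44399 + 25652/((-112*(-20 + 7)*8)) = 21523*(1/44399) + 25652/((-112*(-13)*8)) = 21523/44399 + 25652/((-16*(-91)*8)) = 21523/44399 + 25652/((1456*8)) = 21523/44399 + 25652/11648 = 21523/44399 + 25652*(1/11648) = 21523/44399 + 6413/2912 = 347405763/129289888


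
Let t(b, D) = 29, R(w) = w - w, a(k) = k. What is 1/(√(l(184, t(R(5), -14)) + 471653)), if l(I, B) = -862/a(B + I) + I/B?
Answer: √719846522607/582682955 ≈ 0.0014561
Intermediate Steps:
R(w) = 0
l(I, B) = -862/(B + I) + I/B
1/(√(l(184, t(R(5), -14)) + 471653)) = 1/(√((-862/(29 + 184) + 184/29) + 471653)) = 1/(√((-862/213 + 184*(1/29)) + 471653)) = 1/(√((-862*1/213 + 184/29) + 471653)) = 1/(√((-862/213 + 184/29) + 471653)) = 1/(√(14194/6177 + 471653)) = 1/(√(2913414775/6177)) = 1/(5*√719846522607/6177) = √719846522607/582682955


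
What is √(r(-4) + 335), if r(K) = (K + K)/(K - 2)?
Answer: √3027/3 ≈ 18.339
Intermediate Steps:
r(K) = 2*K/(-2 + K) (r(K) = (2*K)/(-2 + K) = 2*K/(-2 + K))
√(r(-4) + 335) = √(2*(-4)/(-2 - 4) + 335) = √(2*(-4)/(-6) + 335) = √(2*(-4)*(-⅙) + 335) = √(4/3 + 335) = √(1009/3) = √3027/3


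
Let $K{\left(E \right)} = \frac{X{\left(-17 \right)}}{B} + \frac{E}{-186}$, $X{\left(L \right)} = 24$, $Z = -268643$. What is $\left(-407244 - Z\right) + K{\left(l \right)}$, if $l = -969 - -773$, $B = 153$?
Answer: $- \frac{73042089}{527} \approx -1.386 \cdot 10^{5}$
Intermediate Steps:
$l = -196$ ($l = -969 + 773 = -196$)
$K{\left(E \right)} = \frac{8}{51} - \frac{E}{186}$ ($K{\left(E \right)} = \frac{24}{153} + \frac{E}{-186} = 24 \cdot \frac{1}{153} + E \left(- \frac{1}{186}\right) = \frac{8}{51} - \frac{E}{186}$)
$\left(-407244 - Z\right) + K{\left(l \right)} = \left(-407244 - -268643\right) + \left(\frac{8}{51} - - \frac{98}{93}\right) = \left(-407244 + 268643\right) + \left(\frac{8}{51} + \frac{98}{93}\right) = -138601 + \frac{638}{527} = - \frac{73042089}{527}$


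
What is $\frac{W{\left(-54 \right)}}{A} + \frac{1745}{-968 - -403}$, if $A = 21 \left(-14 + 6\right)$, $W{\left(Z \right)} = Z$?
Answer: $- \frac{8755}{3164} \approx -2.7671$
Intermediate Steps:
$A = -168$ ($A = 21 \left(-8\right) = -168$)
$\frac{W{\left(-54 \right)}}{A} + \frac{1745}{-968 - -403} = - \frac{54}{-168} + \frac{1745}{-968 - -403} = \left(-54\right) \left(- \frac{1}{168}\right) + \frac{1745}{-968 + 403} = \frac{9}{28} + \frac{1745}{-565} = \frac{9}{28} + 1745 \left(- \frac{1}{565}\right) = \frac{9}{28} - \frac{349}{113} = - \frac{8755}{3164}$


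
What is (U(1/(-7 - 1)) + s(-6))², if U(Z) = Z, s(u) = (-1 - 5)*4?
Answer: 37249/64 ≈ 582.02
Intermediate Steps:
s(u) = -24 (s(u) = -6*4 = -24)
(U(1/(-7 - 1)) + s(-6))² = (1/(-7 - 1) - 24)² = (1/(-8) - 24)² = (-⅛ - 24)² = (-193/8)² = 37249/64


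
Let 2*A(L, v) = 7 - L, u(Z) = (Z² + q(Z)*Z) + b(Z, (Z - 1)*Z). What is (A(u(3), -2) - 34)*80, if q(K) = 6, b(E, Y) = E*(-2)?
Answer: -3280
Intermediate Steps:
b(E, Y) = -2*E
u(Z) = Z² + 4*Z (u(Z) = (Z² + 6*Z) - 2*Z = Z² + 4*Z)
A(L, v) = 7/2 - L/2 (A(L, v) = (7 - L)/2 = 7/2 - L/2)
(A(u(3), -2) - 34)*80 = ((7/2 - 3*(4 + 3)/2) - 34)*80 = ((7/2 - 3*7/2) - 34)*80 = ((7/2 - ½*21) - 34)*80 = ((7/2 - 21/2) - 34)*80 = (-7 - 34)*80 = -41*80 = -3280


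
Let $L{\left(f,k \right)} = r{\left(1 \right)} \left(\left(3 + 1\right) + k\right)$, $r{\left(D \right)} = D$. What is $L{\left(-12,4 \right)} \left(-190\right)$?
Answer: $-1520$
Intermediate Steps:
$L{\left(f,k \right)} = 4 + k$ ($L{\left(f,k \right)} = 1 \left(\left(3 + 1\right) + k\right) = 1 \left(4 + k\right) = 4 + k$)
$L{\left(-12,4 \right)} \left(-190\right) = \left(4 + 4\right) \left(-190\right) = 8 \left(-190\right) = -1520$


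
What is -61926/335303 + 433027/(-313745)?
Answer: -164624225051/105199639735 ≈ -1.5649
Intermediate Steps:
-61926/335303 + 433027/(-313745) = -61926*1/335303 + 433027*(-1/313745) = -61926/335303 - 433027/313745 = -164624225051/105199639735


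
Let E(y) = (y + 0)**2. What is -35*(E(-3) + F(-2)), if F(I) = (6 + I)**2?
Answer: -875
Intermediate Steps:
E(y) = y**2
-35*(E(-3) + F(-2)) = -35*((-3)**2 + (6 - 2)**2) = -35*(9 + 4**2) = -35*(9 + 16) = -35*25 = -875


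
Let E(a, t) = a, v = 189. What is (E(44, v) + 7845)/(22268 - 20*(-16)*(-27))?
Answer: 7889/13628 ≈ 0.57888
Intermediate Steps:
(E(44, v) + 7845)/(22268 - 20*(-16)*(-27)) = (44 + 7845)/(22268 - 20*(-16)*(-27)) = 7889/(22268 + 320*(-27)) = 7889/(22268 - 8640) = 7889/13628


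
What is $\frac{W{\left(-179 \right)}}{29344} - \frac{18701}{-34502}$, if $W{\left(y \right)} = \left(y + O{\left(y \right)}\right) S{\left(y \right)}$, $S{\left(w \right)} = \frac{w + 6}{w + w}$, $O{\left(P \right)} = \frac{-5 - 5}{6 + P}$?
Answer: $\frac{97694384569}{181224377152} \approx 0.53908$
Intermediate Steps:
$O{\left(P \right)} = - \frac{10}{6 + P}$
$S{\left(w \right)} = \frac{6 + w}{2 w}$
$W{\left(y \right)} = \frac{\left(6 + y\right) \left(y - \frac{10}{6 + y}\right)}{2 y}$ ($W{\left(y \right)} = \left(y - \frac{10}{6 + y}\right) \frac{6 + y}{2 y} = \frac{\left(6 + y\right) \left(y - \frac{10}{6 + y}\right)}{2 y}$)
$\frac{W{\left(-179 \right)}}{29344} - \frac{18701}{-34502} = \frac{3 + \frac{1}{2} \left(-179\right) - \frac{5}{-179}}{29344} - \frac{18701}{-34502} = \left(3 - \frac{179}{2} - - \frac{5}{179}\right) \frac{1}{29344} - - \frac{18701}{34502} = \left(3 - \frac{179}{2} + \frac{5}{179}\right) \frac{1}{29344} + \frac{18701}{34502} = \left(- \frac{30957}{358}\right) \frac{1}{29344} + \frac{18701}{34502} = - \frac{30957}{10505152} + \frac{18701}{34502} = \frac{97694384569}{181224377152}$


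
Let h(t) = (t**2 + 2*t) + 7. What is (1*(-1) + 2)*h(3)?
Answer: 22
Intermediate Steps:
h(t) = 7 + t**2 + 2*t
(1*(-1) + 2)*h(3) = (1*(-1) + 2)*(7 + 3**2 + 2*3) = (-1 + 2)*(7 + 9 + 6) = 1*22 = 22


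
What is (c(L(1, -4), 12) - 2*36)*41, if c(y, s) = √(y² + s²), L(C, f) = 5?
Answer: -2419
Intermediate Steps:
c(y, s) = √(s² + y²)
(c(L(1, -4), 12) - 2*36)*41 = (√(12² + 5²) - 2*36)*41 = (√(144 + 25) - 72)*41 = (√169 - 72)*41 = (13 - 72)*41 = -59*41 = -2419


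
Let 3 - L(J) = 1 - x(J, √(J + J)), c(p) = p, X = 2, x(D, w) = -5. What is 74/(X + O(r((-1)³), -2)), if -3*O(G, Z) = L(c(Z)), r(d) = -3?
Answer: 74/3 ≈ 24.667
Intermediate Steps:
L(J) = -3 (L(J) = 3 - (1 - 1*(-5)) = 3 - (1 + 5) = 3 - 1*6 = 3 - 6 = -3)
O(G, Z) = 1 (O(G, Z) = -⅓*(-3) = 1)
74/(X + O(r((-1)³), -2)) = 74/(2 + 1) = 74/3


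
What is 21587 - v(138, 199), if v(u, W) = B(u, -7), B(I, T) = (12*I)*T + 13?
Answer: 33166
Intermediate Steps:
B(I, T) = 13 + 12*I*T (B(I, T) = 12*I*T + 13 = 13 + 12*I*T)
v(u, W) = 13 - 84*u (v(u, W) = 13 + 12*u*(-7) = 13 - 84*u)
21587 - v(138, 199) = 21587 - (13 - 84*138) = 21587 - (13 - 11592) = 21587 - 1*(-11579) = 21587 + 11579 = 33166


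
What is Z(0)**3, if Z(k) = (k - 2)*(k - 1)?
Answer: 8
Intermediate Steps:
Z(k) = (-1 + k)*(-2 + k) (Z(k) = (-2 + k)*(-1 + k) = (-1 + k)*(-2 + k))
Z(0)**3 = (2 + 0**2 - 3*0)**3 = (2 + 0 + 0)**3 = 2**3 = 8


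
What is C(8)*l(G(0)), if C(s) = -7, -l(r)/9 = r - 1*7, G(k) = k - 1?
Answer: -504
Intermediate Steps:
G(k) = -1 + k
l(r) = 63 - 9*r (l(r) = -9*(r - 1*7) = -9*(r - 7) = -9*(-7 + r) = 63 - 9*r)
C(8)*l(G(0)) = -7*(63 - 9*(-1 + 0)) = -7*(63 - 9*(-1)) = -7*(63 + 9) = -7*72 = -504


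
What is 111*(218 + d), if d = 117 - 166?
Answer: 18759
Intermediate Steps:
d = -49
111*(218 + d) = 111*(218 - 49) = 111*169 = 18759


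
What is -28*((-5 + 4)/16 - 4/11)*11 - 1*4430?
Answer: -17195/4 ≈ -4298.8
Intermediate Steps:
-28*((-5 + 4)/16 - 4/11)*11 - 1*4430 = -28*(-1*1/16 - 4*1/11)*11 - 4430 = -28*(-1/16 - 4/11)*11 - 4430 = -28*(-75/176)*11 - 4430 = (525/44)*11 - 4430 = 525/4 - 4430 = -17195/4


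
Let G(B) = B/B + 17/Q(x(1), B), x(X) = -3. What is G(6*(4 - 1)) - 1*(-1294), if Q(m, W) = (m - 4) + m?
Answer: 12933/10 ≈ 1293.3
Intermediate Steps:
Q(m, W) = -4 + 2*m (Q(m, W) = (-4 + m) + m = -4 + 2*m)
G(B) = -7/10 (G(B) = B/B + 17/(-4 + 2*(-3)) = 1 + 17/(-4 - 6) = 1 + 17/(-10) = 1 + 17*(-1/10) = 1 - 17/10 = -7/10)
G(6*(4 - 1)) - 1*(-1294) = -7/10 - 1*(-1294) = -7/10 + 1294 = 12933/10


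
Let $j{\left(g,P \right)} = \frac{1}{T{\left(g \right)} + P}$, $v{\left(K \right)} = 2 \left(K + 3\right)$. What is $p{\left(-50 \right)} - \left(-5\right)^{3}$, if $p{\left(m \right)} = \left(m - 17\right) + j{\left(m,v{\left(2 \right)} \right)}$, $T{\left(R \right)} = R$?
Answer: $\frac{2319}{40} \approx 57.975$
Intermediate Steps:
$v{\left(K \right)} = 6 + 2 K$ ($v{\left(K \right)} = 2 \left(3 + K\right) = 6 + 2 K$)
$j{\left(g,P \right)} = \frac{1}{P + g}$ ($j{\left(g,P \right)} = \frac{1}{g + P} = \frac{1}{P + g}$)
$p{\left(m \right)} = -17 + m + \frac{1}{10 + m}$ ($p{\left(m \right)} = \left(m - 17\right) + \frac{1}{\left(6 + 2 \cdot 2\right) + m} = \left(-17 + m\right) + \frac{1}{\left(6 + 4\right) + m} = \left(-17 + m\right) + \frac{1}{10 + m} = -17 + m + \frac{1}{10 + m}$)
$p{\left(-50 \right)} - \left(-5\right)^{3} = \frac{1 + \left(-17 - 50\right) \left(10 - 50\right)}{10 - 50} - \left(-5\right)^{3} = \frac{1 - -2680}{-40} - -125 = - \frac{1 + 2680}{40} + 125 = \left(- \frac{1}{40}\right) 2681 + 125 = - \frac{2681}{40} + 125 = \frac{2319}{40}$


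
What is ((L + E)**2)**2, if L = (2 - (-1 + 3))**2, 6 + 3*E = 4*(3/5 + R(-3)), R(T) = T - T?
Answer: 1296/625 ≈ 2.0736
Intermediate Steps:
R(T) = 0
E = -6/5 (E = -2 + (4*(3/5 + 0))/3 = -2 + (4*(3/5))/3 = -2 + (1/3)*(12/5) = -2 + 4/5 = -6/5 ≈ -1.2000)
L = 0 (L = (2 - 1*2)**2 = (2 - 2)**2 = 0**2 = 0)
((L + E)**2)**2 = ((0 - 6/5)**2)**2 = ((-6/5)**2)**2 = (36/25)**2 = 1296/625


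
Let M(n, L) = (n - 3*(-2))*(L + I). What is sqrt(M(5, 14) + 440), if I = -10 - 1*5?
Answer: sqrt(429) ≈ 20.712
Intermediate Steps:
I = -15 (I = -10 - 5 = -15)
M(n, L) = (-15 + L)*(6 + n) (M(n, L) = (n - 3*(-2))*(L - 15) = (n + 6)*(-15 + L) = (6 + n)*(-15 + L) = (-15 + L)*(6 + n))
sqrt(M(5, 14) + 440) = sqrt((-90 - 15*5 + 6*14 + 14*5) + 440) = sqrt((-90 - 75 + 84 + 70) + 440) = sqrt(-11 + 440) = sqrt(429)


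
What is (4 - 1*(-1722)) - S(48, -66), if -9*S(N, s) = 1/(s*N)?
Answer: 49211711/28512 ≈ 1726.0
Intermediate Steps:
S(N, s) = -1/(9*N*s) (S(N, s) = -1/(9*s*N) = -1/(9*N*s))
(4 - 1*(-1722)) - S(48, -66) = (4 - 1*(-1722)) - (-1)/(9*48*(-66)) = (4 + 1722) - (-1)*(-1)/(9*48*66) = 1726 - 1*1/28512 = 1726 - 1/28512 = 49211711/28512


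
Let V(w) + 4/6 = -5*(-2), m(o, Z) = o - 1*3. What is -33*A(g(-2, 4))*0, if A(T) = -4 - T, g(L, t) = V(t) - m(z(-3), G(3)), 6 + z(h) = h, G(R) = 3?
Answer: 0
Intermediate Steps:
z(h) = -6 + h
m(o, Z) = -3 + o (m(o, Z) = o - 3 = -3 + o)
V(w) = 28/3 (V(w) = -⅔ - 5*(-2) = -⅔ + 10 = 28/3)
g(L, t) = 64/3 (g(L, t) = 28/3 - (-3 + (-6 - 3)) = 28/3 - (-3 - 9) = 28/3 - 1*(-12) = 28/3 + 12 = 64/3)
-33*A(g(-2, 4))*0 = -33*(-4 - 1*64/3)*0 = -33*(-4 - 64/3)*0 = -33*(-76/3)*0 = -(-836)*0 = -1*0 = 0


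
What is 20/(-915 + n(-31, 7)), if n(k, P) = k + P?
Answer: -20/939 ≈ -0.021299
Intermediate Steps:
n(k, P) = P + k
20/(-915 + n(-31, 7)) = 20/(-915 + (7 - 31)) = 20/(-915 - 24) = 20/(-939) = 20*(-1/939) = -20/939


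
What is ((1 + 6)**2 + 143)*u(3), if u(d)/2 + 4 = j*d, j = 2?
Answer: 768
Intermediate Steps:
u(d) = -8 + 4*d (u(d) = -8 + 2*(2*d) = -8 + 4*d)
((1 + 6)**2 + 143)*u(3) = ((1 + 6)**2 + 143)*(-8 + 4*3) = (7**2 + 143)*(-8 + 12) = (49 + 143)*4 = 192*4 = 768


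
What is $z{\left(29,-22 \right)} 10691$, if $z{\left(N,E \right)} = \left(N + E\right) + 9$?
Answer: $171056$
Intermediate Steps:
$z{\left(N,E \right)} = 9 + E + N$ ($z{\left(N,E \right)} = \left(E + N\right) + 9 = 9 + E + N$)
$z{\left(29,-22 \right)} 10691 = \left(9 - 22 + 29\right) 10691 = 16 \cdot 10691 = 171056$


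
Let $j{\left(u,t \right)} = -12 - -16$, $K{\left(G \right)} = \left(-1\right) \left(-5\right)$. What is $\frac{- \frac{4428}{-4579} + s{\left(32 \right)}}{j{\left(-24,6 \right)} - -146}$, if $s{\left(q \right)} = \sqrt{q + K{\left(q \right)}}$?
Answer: $\frac{738}{114475} + \frac{\sqrt{37}}{150} \approx 0.046999$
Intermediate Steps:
$K{\left(G \right)} = 5$
$j{\left(u,t \right)} = 4$ ($j{\left(u,t \right)} = -12 + 16 = 4$)
$s{\left(q \right)} = \sqrt{5 + q}$ ($s{\left(q \right)} = \sqrt{q + 5} = \sqrt{5 + q}$)
$\frac{- \frac{4428}{-4579} + s{\left(32 \right)}}{j{\left(-24,6 \right)} - -146} = \frac{- \frac{4428}{-4579} + \sqrt{5 + 32}}{4 - -146} = \frac{\left(-4428\right) \left(- \frac{1}{4579}\right) + \sqrt{37}}{4 + 146} = \frac{\frac{4428}{4579} + \sqrt{37}}{150} = \left(\frac{4428}{4579} + \sqrt{37}\right) \frac{1}{150} = \frac{738}{114475} + \frac{\sqrt{37}}{150}$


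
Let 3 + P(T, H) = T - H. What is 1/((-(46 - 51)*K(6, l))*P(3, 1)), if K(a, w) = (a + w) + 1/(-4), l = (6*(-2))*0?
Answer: -4/115 ≈ -0.034783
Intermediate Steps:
P(T, H) = -3 + T - H (P(T, H) = -3 + (T - H) = -3 + T - H)
l = 0 (l = -12*0 = 0)
K(a, w) = -1/4 + a + w (K(a, w) = (a + w) - 1/4 = -1/4 + a + w)
1/((-(46 - 51)*K(6, l))*P(3, 1)) = 1/((-(46 - 51)*(-1/4 + 6 + 0))*(-3 + 3 - 1*1)) = 1/((-(-5)*23/4)*(-3 + 3 - 1)) = 1/(-1*(-115/4)*(-1)) = 1/((115/4)*(-1)) = 1/(-115/4) = -4/115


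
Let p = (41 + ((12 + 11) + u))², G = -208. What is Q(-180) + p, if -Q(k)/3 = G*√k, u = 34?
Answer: 9604 + 3744*I*√5 ≈ 9604.0 + 8371.8*I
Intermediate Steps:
Q(k) = 624*√k (Q(k) = -(-624)*√k = 624*√k)
p = 9604 (p = (41 + ((12 + 11) + 34))² = (41 + (23 + 34))² = (41 + 57)² = 98² = 9604)
Q(-180) + p = 624*√(-180) + 9604 = 624*(6*I*√5) + 9604 = 3744*I*√5 + 9604 = 9604 + 3744*I*√5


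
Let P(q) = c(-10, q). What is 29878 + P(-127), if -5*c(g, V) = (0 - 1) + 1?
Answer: 29878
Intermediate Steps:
c(g, V) = 0 (c(g, V) = -((0 - 1) + 1)/5 = -(-1 + 1)/5 = -1/5*0 = 0)
P(q) = 0
29878 + P(-127) = 29878 + 0 = 29878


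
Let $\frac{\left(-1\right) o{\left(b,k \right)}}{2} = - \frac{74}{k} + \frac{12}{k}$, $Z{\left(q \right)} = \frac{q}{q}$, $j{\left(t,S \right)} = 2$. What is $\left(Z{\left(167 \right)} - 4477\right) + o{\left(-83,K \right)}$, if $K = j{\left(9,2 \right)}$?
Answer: $-4414$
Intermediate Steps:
$K = 2$
$Z{\left(q \right)} = 1$
$o{\left(b,k \right)} = \frac{124}{k}$ ($o{\left(b,k \right)} = - 2 \left(- \frac{74}{k} + \frac{12}{k}\right) = - 2 \left(- \frac{62}{k}\right) = \frac{124}{k}$)
$\left(Z{\left(167 \right)} - 4477\right) + o{\left(-83,K \right)} = \left(1 - 4477\right) + \frac{124}{2} = -4476 + 124 \cdot \frac{1}{2} = -4476 + 62 = -4414$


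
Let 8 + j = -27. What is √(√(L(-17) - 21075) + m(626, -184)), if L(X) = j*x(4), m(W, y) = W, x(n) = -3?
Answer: √(626 + 3*I*√2330) ≈ 25.185 + 2.875*I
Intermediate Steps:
j = -35 (j = -8 - 27 = -35)
L(X) = 105 (L(X) = -35*(-3) = 105)
√(√(L(-17) - 21075) + m(626, -184)) = √(√(105 - 21075) + 626) = √(√(-20970) + 626) = √(3*I*√2330 + 626) = √(626 + 3*I*√2330)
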